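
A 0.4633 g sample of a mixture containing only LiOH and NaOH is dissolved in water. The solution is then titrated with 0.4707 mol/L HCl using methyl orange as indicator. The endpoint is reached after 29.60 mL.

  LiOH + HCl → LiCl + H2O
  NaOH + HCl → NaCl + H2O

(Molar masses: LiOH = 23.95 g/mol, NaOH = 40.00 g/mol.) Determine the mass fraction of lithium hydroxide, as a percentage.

n(HCl) = 0.02960 × 0.4707 = 0.01393 mol
Let x = n(LiOH), y = n(NaOH).
Titrant: 1x + 1y = 0.01393;  mass: 23.95x + 40.00y = 0.4633
Solving, x = 5.857 × 10^-3 mol, y = 8.075 × 10^-3 mol
mass of LiOH = 5.857 × 10^-3 × 23.95 = 0.1403 g
% LiOH = 0.1403 / 0.4633 × 100 = 30.28 %

30.28 %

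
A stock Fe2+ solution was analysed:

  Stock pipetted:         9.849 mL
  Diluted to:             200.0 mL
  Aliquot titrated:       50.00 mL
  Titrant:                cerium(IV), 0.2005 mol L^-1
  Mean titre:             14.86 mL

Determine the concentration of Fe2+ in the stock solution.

Ce^4+ + Fe^2+ → Ce^3+ + Fe^3+
n(Ce4+) = 0.01486 × 0.2005 = 2.979 × 10^-3 mol
n(Fe2+) in the aliquot = 2.979 × 10^-3 mol (1:1 ratio)
[Fe2+]_dilute = 2.979 × 10^-3 / 0.05000 = 0.05959 mol/L
Dilution factor = 200.0 / 9.849 = 20.31
[Fe2+]_stock = 0.05959 × 20.31 = 1.210 mol/L

1.210 mol/L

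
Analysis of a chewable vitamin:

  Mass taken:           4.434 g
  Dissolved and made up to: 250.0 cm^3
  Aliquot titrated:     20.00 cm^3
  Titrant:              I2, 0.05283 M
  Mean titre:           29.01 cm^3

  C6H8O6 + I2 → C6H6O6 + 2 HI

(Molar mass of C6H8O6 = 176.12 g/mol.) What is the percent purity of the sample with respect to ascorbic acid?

n(I2) per titration = 0.02901 × 0.05283 = 1.533 × 10^-3 mol
n(C6H8O6) in each aliquot = 1.533 × 10^-3 mol (1:1 ratio)
n(C6H8O6) in the whole flask = 1.533 × 10^-3 × 250.0/20.00 = 0.01916 mol
mass of C6H8O6 = 0.01916 × 176.12 = 3.374 g
% C6H8O6 = 3.374 / 4.434 × 100 = 76.09 %

76.09 %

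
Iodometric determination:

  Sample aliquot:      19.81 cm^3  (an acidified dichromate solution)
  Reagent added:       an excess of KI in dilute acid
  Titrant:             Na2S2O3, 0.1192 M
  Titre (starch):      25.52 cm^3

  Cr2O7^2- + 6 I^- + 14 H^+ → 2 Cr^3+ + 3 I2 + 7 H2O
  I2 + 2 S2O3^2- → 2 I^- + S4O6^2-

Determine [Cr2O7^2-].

n(S2O3^2-) = 0.02552 × 0.1192 = 3.042 × 10^-3 mol
n(I2) = n(S2O3^2-)/2 = 1.521 × 10^-3 mol
From the 1:3 ratio, n(Cr2O7^2-) in the aliquot = 1/3 × 1.521 × 10^-3 = 5.070 × 10^-4 mol
[Cr2O7^2-] = 5.070 × 10^-4 / 0.01981 = 0.02559 mol/L

0.02559 M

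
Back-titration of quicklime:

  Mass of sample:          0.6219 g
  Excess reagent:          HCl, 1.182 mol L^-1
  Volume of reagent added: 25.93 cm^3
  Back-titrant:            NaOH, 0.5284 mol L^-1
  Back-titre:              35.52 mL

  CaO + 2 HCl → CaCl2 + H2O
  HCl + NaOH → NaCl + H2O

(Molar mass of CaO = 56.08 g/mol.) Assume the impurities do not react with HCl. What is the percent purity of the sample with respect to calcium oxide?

n(HCl) added = 0.02593 × 1.182 = 0.03065 mol
n(NaOH) used in back-titration = 0.03552 × 0.5284 = 0.01877 mol
n(HCl) left over = 0.01877 mol (1:1 ratio)
n(HCl) consumed by analyte = 0.03065 − 0.01877 = 0.01188 mol
From the 1:2 ratio, n(CaO) = 1/2 × 0.01188 = 5.940 × 10^-3 mol
mass of CaO = 5.940 × 10^-3 × 56.08 = 0.3331 g
% CaO = 0.3331 / 0.6219 × 100 = 53.57 %

53.57 %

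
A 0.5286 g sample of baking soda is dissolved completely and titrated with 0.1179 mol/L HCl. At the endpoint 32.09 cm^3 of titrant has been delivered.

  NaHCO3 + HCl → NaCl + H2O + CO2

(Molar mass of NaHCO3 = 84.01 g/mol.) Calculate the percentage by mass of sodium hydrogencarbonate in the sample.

60.13 %

n(HCl) = 0.03209 L × 0.1179 mol/L = 3.783 × 10^-3 mol
n(NaHCO3) = 3.783 × 10^-3 mol (1:1 ratio)
mass of NaHCO3 = 3.783 × 10^-3 × 84.01 g/mol = 0.3178 g
% NaHCO3 = 0.3178 / 0.5286 × 100 = 60.13 %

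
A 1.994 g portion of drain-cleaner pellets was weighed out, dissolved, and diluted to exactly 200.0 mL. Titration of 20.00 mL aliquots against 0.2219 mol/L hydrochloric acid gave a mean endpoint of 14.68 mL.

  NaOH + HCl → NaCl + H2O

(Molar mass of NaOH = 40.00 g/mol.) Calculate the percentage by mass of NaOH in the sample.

n(HCl) per titration = 0.01468 × 0.2219 = 3.257 × 10^-3 mol
n(NaOH) in each aliquot = 3.257 × 10^-3 mol (1:1 ratio)
n(NaOH) in the whole flask = 3.257 × 10^-3 × 200.0/20.00 = 0.03257 mol
mass of NaOH = 0.03257 × 40.00 = 1.303 g
% NaOH = 1.303 / 1.994 × 100 = 65.35 %

65.35 %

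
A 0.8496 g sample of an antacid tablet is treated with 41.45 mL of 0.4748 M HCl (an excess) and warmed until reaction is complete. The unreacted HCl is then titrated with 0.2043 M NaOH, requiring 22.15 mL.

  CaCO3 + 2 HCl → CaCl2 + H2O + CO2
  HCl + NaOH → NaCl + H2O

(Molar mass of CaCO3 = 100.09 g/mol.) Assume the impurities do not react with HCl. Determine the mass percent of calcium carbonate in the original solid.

n(HCl) added = 0.04145 × 0.4748 = 0.01968 mol
n(NaOH) used in back-titration = 0.02215 × 0.2043 = 4.525 × 10^-3 mol
n(HCl) left over = 4.525 × 10^-3 mol (1:1 ratio)
n(HCl) consumed by analyte = 0.01968 − 4.525 × 10^-3 = 0.01516 mol
From the 1:2 ratio, n(CaCO3) = 1/2 × 0.01516 = 7.578 × 10^-3 mol
mass of CaCO3 = 7.578 × 10^-3 × 100.09 = 0.7584 g
% CaCO3 = 0.7584 / 0.8496 × 100 = 89.27 %

89.27 %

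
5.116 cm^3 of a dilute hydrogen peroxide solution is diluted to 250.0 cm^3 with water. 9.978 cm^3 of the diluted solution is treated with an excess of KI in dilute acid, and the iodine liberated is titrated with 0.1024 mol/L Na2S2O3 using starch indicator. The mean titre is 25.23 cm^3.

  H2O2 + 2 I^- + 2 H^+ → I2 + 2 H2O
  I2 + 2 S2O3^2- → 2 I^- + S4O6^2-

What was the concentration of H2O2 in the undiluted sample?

6.326 mol/L

n(S2O3^2-) = 0.02523 × 0.1024 = 2.584 × 10^-3 mol
n(I2) = n(S2O3^2-)/2 = 1.292 × 10^-3 mol
n(H2O2) in the aliquot = 1.292 × 10^-3 mol (1:1 ratio)
[H2O2]_dilute = 1.292 × 10^-3 / 0.009978 = 0.1295 mol/L
[H2O2]_original = 0.1295 × 250.0/5.116 = 6.326 mol/L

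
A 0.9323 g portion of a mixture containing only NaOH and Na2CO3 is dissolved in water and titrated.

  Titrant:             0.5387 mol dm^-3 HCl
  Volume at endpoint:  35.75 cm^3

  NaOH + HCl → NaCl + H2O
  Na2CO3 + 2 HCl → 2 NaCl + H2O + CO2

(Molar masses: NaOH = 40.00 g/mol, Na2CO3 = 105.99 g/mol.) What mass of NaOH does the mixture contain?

0.2718 g

n(HCl) = 0.03575 × 0.5387 = 0.01926 mol
Let x = n(NaOH), y = n(Na2CO3).
Titrant: 1x + 2y = 0.01926;  mass: 40.00x + 105.99y = 0.9323
Solving, x = 6.795 × 10^-3 mol, y = 6.232 × 10^-3 mol
mass of NaOH = 6.795 × 10^-3 × 40.00 = 0.2718 g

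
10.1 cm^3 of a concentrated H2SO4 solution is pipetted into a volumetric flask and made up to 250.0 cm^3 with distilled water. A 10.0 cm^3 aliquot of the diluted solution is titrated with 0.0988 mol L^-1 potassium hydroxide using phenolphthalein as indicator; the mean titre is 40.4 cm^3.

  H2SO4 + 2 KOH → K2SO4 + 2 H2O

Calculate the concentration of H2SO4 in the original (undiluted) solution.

n(KOH) = 0.0404 × 0.0988 = 3.99 × 10^-3 mol
From the 1:2 ratio, n(H2SO4) in the aliquot = 1/2 × 3.99 × 10^-3 = 2.00 × 10^-3 mol
[H2SO4]_dilute = 2.00 × 10^-3 / 0.0100 = 0.200 mol/L
Dilution factor = 250.0 / 10.1 = 24.75
[H2SO4]_stock = 0.200 × 24.75 = 4.94 mol/L

4.94 mol/L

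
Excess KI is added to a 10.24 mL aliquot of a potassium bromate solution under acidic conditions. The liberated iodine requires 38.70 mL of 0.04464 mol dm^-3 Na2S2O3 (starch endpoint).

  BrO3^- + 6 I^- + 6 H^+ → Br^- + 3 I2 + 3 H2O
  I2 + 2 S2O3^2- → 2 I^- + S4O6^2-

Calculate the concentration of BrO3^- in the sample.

n(S2O3^2-) = 0.03870 × 0.04464 = 1.728 × 10^-3 mol
n(I2) = n(S2O3^2-)/2 = 8.638 × 10^-4 mol
From the 1:3 ratio, n(BrO3^-) in the aliquot = 1/3 × 8.638 × 10^-4 = 2.879 × 10^-4 mol
[BrO3^-] = 2.879 × 10^-4 / 0.01024 = 0.02812 mol/L

0.02812 mol/L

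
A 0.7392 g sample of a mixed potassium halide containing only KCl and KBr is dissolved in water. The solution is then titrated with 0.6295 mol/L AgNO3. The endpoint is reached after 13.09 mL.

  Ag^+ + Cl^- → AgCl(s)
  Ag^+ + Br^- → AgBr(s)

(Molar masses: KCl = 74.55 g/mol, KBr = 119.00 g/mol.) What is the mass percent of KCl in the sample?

54.77 %

n(AgNO3) = 0.01309 × 0.6295 = 8.240 × 10^-3 mol
Let x = n(KCl), y = n(KBr).
Titrant: 1x + 1y = 8.240 × 10^-3;  mass: 74.55x + 119.00y = 0.7392
Solving, x = 5.430 × 10^-3 mol, y = 2.810 × 10^-3 mol
mass of KCl = 5.430 × 10^-3 × 74.55 = 0.4048 g
% KCl = 0.4048 / 0.7392 × 100 = 54.77 %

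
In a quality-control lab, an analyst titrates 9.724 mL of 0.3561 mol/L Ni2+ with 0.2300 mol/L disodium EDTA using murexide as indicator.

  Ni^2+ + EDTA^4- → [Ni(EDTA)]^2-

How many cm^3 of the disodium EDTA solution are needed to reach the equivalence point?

n(Ni2+) = 0.009724 L × 0.3561 mol/L = 3.463 × 10^-3 mol
n(EDTA) = 3.463 × 10^-3 mol (1:1 stoichiometry)
V(EDTA) = 3.463 × 10^-3 mol / 0.2300 mol/L = 0.01506 L = 15.06 mL

15.06 mL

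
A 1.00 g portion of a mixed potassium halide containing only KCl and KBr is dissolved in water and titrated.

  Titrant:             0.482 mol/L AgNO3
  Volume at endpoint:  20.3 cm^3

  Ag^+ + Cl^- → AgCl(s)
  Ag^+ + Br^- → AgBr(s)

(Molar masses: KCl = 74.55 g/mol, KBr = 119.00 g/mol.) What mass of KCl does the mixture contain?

0.276 g

n(AgNO3) = 0.0203 × 0.482 = 9.78 × 10^-3 mol
Let x = n(KCl), y = n(KBr).
Titrant: 1x + 1y = 9.78 × 10^-3;  mass: 74.55x + 119.00y = 1.00
Solving, x = 3.70 × 10^-3 mol, y = 6.09 × 10^-3 mol
mass of KCl = 3.70 × 10^-3 × 74.55 = 0.276 g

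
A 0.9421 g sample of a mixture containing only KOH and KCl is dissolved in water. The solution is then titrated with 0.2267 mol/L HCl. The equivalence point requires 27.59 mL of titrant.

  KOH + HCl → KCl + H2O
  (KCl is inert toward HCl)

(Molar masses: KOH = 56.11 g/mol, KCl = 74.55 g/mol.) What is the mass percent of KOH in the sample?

n(HCl) = 0.02759 × 0.2267 = 6.255 × 10^-3 mol
Let x = n(KOH), y = n(KCl).
Titrant: 1x = 6.255 × 10^-3;  mass: 56.11x + 74.55y = 0.9421
Solving, x = 6.255 × 10^-3 mol, y = 7.930 × 10^-3 mol
mass of KOH = 6.255 × 10^-3 × 56.11 = 0.3509 g
% KOH = 0.3509 / 0.9421 × 100 = 37.25 %

37.25 %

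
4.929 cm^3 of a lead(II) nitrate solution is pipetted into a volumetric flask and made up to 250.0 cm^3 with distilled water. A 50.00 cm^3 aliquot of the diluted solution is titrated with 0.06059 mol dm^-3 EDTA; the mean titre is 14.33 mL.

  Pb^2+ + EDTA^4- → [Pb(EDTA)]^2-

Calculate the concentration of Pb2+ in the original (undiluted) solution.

n(EDTA) = 0.01433 × 0.06059 = 8.683 × 10^-4 mol
n(Pb2+) in the aliquot = 8.683 × 10^-4 mol (1:1 ratio)
[Pb2+]_dilute = 8.683 × 10^-4 / 0.05000 = 0.01737 mol/L
Dilution factor = 250.0 / 4.929 = 50.72
[Pb2+]_stock = 0.01737 × 50.72 = 0.8808 mol/L

0.8808 mol/L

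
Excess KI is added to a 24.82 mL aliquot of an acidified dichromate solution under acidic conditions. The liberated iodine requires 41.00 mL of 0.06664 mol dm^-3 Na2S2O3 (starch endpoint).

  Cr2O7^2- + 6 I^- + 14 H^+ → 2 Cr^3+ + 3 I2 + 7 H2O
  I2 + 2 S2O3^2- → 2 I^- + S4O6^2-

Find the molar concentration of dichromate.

0.01835 mol/L

n(S2O3^2-) = 0.04100 × 0.06664 = 2.732 × 10^-3 mol
n(I2) = n(S2O3^2-)/2 = 1.366 × 10^-3 mol
From the 1:3 ratio, n(Cr2O7^2-) in the aliquot = 1/3 × 1.366 × 10^-3 = 4.554 × 10^-4 mol
[Cr2O7^2-] = 4.554 × 10^-4 / 0.02482 = 0.01835 mol/L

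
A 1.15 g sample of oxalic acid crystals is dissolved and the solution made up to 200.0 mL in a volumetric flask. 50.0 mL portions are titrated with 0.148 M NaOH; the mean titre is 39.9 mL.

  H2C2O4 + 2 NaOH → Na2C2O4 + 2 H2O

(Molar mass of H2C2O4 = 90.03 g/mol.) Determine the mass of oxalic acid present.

n(NaOH) per titration = 0.0399 × 0.148 = 5.91 × 10^-3 mol
From the 1:2 ratio, n(H2C2O4) in each aliquot = 1/2 × 5.91 × 10^-3 = 2.95 × 10^-3 mol
n(H2C2O4) in the whole flask = 2.95 × 10^-3 × 200.0/50.0 = 0.0118 mol
mass of H2C2O4 = 0.0118 × 90.03 = 1.06 g

1.06 g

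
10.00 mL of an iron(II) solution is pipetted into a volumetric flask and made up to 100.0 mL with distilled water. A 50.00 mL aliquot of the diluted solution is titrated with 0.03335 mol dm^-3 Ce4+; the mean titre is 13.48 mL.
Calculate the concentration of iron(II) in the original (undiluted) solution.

Ce^4+ + Fe^2+ → Ce^3+ + Fe^3+
n(Ce4+) = 0.01348 × 0.03335 = 4.496 × 10^-4 mol
n(Fe2+) in the aliquot = 4.496 × 10^-4 mol (1:1 ratio)
[Fe2+]_dilute = 4.496 × 10^-4 / 0.05000 = 0.008991 mol/L
Dilution factor = 100.0 / 10.00 = 10.00
[Fe2+]_stock = 0.008991 × 10.00 = 0.08991 mol/L

0.08991 mol/L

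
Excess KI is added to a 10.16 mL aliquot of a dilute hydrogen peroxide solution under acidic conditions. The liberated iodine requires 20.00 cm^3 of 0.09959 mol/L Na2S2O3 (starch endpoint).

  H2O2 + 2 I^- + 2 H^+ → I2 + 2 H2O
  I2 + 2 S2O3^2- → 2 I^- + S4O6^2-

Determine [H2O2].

0.09802 mol/L

n(S2O3^2-) = 0.02000 × 0.09959 = 1.992 × 10^-3 mol
n(I2) = n(S2O3^2-)/2 = 9.959 × 10^-4 mol
n(H2O2) in the aliquot = 9.959 × 10^-4 mol (1:1 ratio)
[H2O2] = 9.959 × 10^-4 / 0.01016 = 0.09802 mol/L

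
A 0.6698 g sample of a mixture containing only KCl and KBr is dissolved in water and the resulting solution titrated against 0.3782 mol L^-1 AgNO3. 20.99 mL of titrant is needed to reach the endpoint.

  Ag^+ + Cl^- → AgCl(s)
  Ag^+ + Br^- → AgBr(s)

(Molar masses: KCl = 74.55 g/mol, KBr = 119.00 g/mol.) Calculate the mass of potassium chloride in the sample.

0.4610 g

n(AgNO3) = 0.02099 × 0.3782 = 7.938 × 10^-3 mol
Let x = n(KCl), y = n(KBr).
Titrant: 1x + 1y = 7.938 × 10^-3;  mass: 74.55x + 119.00y = 0.6698
Solving, x = 6.184 × 10^-3 mol, y = 1.755 × 10^-3 mol
mass of KCl = 6.184 × 10^-3 × 74.55 = 0.4610 g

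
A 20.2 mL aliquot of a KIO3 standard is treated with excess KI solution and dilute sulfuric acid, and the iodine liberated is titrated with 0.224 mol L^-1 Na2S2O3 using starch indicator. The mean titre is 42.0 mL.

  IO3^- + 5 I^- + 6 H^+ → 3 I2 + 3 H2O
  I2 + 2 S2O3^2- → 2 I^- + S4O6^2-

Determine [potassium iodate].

n(S2O3^2-) = 0.0420 × 0.224 = 9.41 × 10^-3 mol
n(I2) = n(S2O3^2-)/2 = 4.70 × 10^-3 mol
From the 1:3 ratio, n(IO3^-) in the aliquot = 1/3 × 4.70 × 10^-3 = 1.57 × 10^-3 mol
[IO3^-] = 1.57 × 10^-3 / 0.0202 = 0.0776 mol/L

0.0776 mol/L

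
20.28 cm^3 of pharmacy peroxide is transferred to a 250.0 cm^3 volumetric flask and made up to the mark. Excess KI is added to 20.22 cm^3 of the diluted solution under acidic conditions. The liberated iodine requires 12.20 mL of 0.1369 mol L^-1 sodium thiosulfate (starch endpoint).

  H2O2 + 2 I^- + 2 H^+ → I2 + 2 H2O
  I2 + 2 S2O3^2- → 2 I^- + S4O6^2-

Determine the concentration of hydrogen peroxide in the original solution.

n(S2O3^2-) = 0.01220 × 0.1369 = 1.670 × 10^-3 mol
n(I2) = n(S2O3^2-)/2 = 8.351 × 10^-4 mol
n(H2O2) in the aliquot = 8.351 × 10^-4 mol (1:1 ratio)
[H2O2]_dilute = 8.351 × 10^-4 / 0.02022 = 0.04130 mol/L
[H2O2]_original = 0.04130 × 250.0/20.28 = 0.5091 mol/L

0.5091 mol/L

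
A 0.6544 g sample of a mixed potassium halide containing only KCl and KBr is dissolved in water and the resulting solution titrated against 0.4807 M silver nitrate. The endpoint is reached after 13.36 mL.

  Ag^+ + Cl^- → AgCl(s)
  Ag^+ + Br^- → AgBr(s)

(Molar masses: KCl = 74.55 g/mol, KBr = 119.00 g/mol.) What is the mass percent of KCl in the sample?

28.15 %

n(AgNO3) = 0.01336 × 0.4807 = 6.422 × 10^-3 mol
Let x = n(KCl), y = n(KBr).
Titrant: 1x + 1y = 6.422 × 10^-3;  mass: 74.55x + 119.00y = 0.6544
Solving, x = 2.471 × 10^-3 mol, y = 3.951 × 10^-3 mol
mass of KCl = 2.471 × 10^-3 × 74.55 = 0.1842 g
% KCl = 0.1842 / 0.6544 × 100 = 28.15 %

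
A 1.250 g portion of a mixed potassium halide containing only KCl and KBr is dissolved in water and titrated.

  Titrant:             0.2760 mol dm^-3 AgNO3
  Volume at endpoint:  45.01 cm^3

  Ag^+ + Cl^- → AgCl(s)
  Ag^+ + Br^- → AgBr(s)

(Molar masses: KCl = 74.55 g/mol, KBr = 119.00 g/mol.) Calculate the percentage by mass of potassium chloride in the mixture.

n(AgNO3) = 0.04501 × 0.2760 = 0.01242 mol
Let x = n(KCl), y = n(KBr).
Titrant: 1x + 1y = 0.01242;  mass: 74.55x + 119.00y = 1.250
Solving, x = 5.136 × 10^-3 mol, y = 7.286 × 10^-3 mol
mass of KCl = 5.136 × 10^-3 × 74.55 = 0.3829 g
% KCl = 0.3829 / 1.250 × 100 = 30.63 %

30.63 %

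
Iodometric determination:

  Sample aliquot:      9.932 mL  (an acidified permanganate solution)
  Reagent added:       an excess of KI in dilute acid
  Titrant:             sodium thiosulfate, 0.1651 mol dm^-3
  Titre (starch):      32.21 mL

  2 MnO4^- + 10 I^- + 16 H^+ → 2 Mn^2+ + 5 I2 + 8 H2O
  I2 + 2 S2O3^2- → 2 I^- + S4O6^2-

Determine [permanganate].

n(S2O3^2-) = 0.03221 × 0.1651 = 5.318 × 10^-3 mol
n(I2) = n(S2O3^2-)/2 = 2.659 × 10^-3 mol
From the 2:5 ratio, n(MnO4^-) in the aliquot = 2/5 × 2.659 × 10^-3 = 1.064 × 10^-3 mol
[MnO4^-] = 1.064 × 10^-3 / 0.009932 = 0.1071 mol/L

0.1071 mol/L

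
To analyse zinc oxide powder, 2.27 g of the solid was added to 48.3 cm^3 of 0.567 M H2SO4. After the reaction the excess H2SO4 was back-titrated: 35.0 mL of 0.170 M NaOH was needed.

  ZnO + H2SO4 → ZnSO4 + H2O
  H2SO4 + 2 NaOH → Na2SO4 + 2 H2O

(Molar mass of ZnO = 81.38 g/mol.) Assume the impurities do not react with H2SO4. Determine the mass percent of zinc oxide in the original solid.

n(H2SO4) added = 0.0483 × 0.567 = 0.0274 mol
n(NaOH) used in back-titration = 0.0350 × 0.170 = 5.95 × 10^-3 mol
From the 1:2 ratio, n(H2SO4) left over = 1/2 × 5.95 × 10^-3 = 2.98 × 10^-3 mol
n(H2SO4) consumed by analyte = 0.0274 − 2.98 × 10^-3 = 0.0244 mol
n(ZnO) = 0.0244 mol (1:1 ratio)
mass of ZnO = 0.0244 × 81.38 = 1.99 g
% ZnO = 1.99 / 2.27 × 100 = 87.5 %

87.5 %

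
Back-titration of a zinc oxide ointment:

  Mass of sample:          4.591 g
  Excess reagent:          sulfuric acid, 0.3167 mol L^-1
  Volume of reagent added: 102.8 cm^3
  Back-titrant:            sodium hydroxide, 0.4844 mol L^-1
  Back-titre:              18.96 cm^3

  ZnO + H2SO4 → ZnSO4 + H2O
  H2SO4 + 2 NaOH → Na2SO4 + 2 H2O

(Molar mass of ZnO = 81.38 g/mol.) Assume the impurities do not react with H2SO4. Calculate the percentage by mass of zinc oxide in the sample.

49.57 %

n(H2SO4) added = 0.1028 × 0.3167 = 0.03256 mol
n(NaOH) used in back-titration = 0.01896 × 0.4844 = 9.184 × 10^-3 mol
From the 1:2 ratio, n(H2SO4) left over = 1/2 × 9.184 × 10^-3 = 4.592 × 10^-3 mol
n(H2SO4) consumed by analyte = 0.03256 − 4.592 × 10^-3 = 0.02796 mol
n(ZnO) = 0.02796 mol (1:1 ratio)
mass of ZnO = 0.02796 × 81.38 = 2.276 g
% ZnO = 2.276 / 4.591 × 100 = 49.57 %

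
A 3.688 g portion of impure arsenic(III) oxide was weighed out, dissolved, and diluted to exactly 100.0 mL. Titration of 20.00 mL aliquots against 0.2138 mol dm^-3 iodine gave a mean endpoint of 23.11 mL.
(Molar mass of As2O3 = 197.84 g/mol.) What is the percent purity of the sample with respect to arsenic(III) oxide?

As2O3 + 2 I2 + 2 H2O → As2O5 + 4 HI
n(I2) per titration = 0.02311 × 0.2138 = 4.941 × 10^-3 mol
From the 1:2 ratio, n(As2O3) in each aliquot = 1/2 × 4.941 × 10^-3 = 2.470 × 10^-3 mol
n(As2O3) in the whole flask = 2.470 × 10^-3 × 100.0/20.00 = 0.01235 mol
mass of As2O3 = 0.01235 × 197.84 = 2.444 g
% As2O3 = 2.444 / 3.688 × 100 = 66.26 %

66.26 %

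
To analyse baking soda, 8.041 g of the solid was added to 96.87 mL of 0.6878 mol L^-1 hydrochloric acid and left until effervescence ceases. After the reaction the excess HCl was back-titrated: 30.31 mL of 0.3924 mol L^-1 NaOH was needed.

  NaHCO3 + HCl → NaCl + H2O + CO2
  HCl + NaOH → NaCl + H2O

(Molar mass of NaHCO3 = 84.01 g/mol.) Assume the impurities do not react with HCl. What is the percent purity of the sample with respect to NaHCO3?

n(HCl) added = 0.09687 × 0.6878 = 0.06663 mol
n(NaOH) used in back-titration = 0.03031 × 0.3924 = 0.01189 mol
n(HCl) left over = 0.01189 mol (1:1 ratio)
n(HCl) consumed by analyte = 0.06663 − 0.01189 = 0.05473 mol
n(NaHCO3) = 0.05473 mol (1:1 ratio)
mass of NaHCO3 = 0.05473 × 84.01 = 4.598 g
% NaHCO3 = 4.598 / 8.041 × 100 = 57.18 %

57.18 %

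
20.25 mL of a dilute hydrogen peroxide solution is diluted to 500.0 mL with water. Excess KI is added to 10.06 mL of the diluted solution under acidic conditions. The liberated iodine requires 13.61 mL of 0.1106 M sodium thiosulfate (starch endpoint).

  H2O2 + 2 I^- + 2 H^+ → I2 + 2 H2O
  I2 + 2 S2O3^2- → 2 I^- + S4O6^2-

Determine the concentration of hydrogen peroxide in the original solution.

n(S2O3^2-) = 0.01361 × 0.1106 = 1.505 × 10^-3 mol
n(I2) = n(S2O3^2-)/2 = 7.526 × 10^-4 mol
n(H2O2) in the aliquot = 7.526 × 10^-4 mol (1:1 ratio)
[H2O2]_dilute = 7.526 × 10^-4 / 0.01006 = 0.07481 mol/L
[H2O2]_original = 0.07481 × 500.0/20.25 = 1.847 mol/L

1.847 M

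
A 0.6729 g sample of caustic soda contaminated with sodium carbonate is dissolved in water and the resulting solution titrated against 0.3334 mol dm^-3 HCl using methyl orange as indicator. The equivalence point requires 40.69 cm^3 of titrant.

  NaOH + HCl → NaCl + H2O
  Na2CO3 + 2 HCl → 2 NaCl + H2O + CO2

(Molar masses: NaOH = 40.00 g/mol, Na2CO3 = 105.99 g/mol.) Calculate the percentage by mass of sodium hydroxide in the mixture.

n(HCl) = 0.04069 × 0.3334 = 0.01357 mol
Let x = n(NaOH), y = n(Na2CO3).
Titrant: 1x + 2y = 0.01357;  mass: 40.00x + 105.99y = 0.6729
Solving, x = 3.542 × 10^-3 mol, y = 5.012 × 10^-3 mol
mass of NaOH = 3.542 × 10^-3 × 40.00 = 0.1417 g
% NaOH = 0.1417 / 0.6729 × 100 = 21.06 %

21.06 %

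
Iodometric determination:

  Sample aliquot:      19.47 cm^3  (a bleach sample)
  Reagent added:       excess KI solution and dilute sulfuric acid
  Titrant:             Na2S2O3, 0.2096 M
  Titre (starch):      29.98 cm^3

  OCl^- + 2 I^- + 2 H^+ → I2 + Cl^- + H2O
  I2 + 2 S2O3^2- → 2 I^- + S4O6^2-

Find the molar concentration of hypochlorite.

0.1614 M

n(S2O3^2-) = 0.02998 × 0.2096 = 6.284 × 10^-3 mol
n(I2) = n(S2O3^2-)/2 = 3.142 × 10^-3 mol
n(OCl^-) in the aliquot = 3.142 × 10^-3 mol (1:1 ratio)
[OCl^-] = 3.142 × 10^-3 / 0.01947 = 0.1614 mol/L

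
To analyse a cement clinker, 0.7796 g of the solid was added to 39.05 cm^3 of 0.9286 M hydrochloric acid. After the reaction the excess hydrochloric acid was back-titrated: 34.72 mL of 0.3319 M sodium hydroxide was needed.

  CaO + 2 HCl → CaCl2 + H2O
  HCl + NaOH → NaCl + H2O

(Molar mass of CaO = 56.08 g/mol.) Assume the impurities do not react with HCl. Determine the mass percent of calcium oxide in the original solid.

88.98 %

n(HCl) added = 0.03905 × 0.9286 = 0.03626 mol
n(NaOH) used in back-titration = 0.03472 × 0.3319 = 0.01152 mol
n(HCl) left over = 0.01152 mol (1:1 ratio)
n(HCl) consumed by analyte = 0.03626 − 0.01152 = 0.02474 mol
From the 1:2 ratio, n(CaO) = 1/2 × 0.02474 = 0.01237 mol
mass of CaO = 0.01237 × 56.08 = 0.6937 g
% CaO = 0.6937 / 0.7796 × 100 = 88.98 %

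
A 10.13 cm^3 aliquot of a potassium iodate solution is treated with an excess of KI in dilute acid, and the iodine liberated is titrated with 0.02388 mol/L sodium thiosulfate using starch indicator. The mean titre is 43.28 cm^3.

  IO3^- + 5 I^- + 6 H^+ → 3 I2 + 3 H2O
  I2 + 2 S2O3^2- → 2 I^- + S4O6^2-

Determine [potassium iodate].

0.01700 mol/L

n(S2O3^2-) = 0.04328 × 0.02388 = 1.034 × 10^-3 mol
n(I2) = n(S2O3^2-)/2 = 5.168 × 10^-4 mol
From the 1:3 ratio, n(IO3^-) in the aliquot = 1/3 × 5.168 × 10^-4 = 1.723 × 10^-4 mol
[IO3^-] = 1.723 × 10^-4 / 0.01013 = 0.01700 mol/L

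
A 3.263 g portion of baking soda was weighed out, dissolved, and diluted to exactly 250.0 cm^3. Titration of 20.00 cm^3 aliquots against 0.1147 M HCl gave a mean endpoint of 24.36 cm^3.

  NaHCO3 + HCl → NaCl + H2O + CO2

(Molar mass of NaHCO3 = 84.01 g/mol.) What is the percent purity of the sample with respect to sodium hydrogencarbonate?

n(HCl) per titration = 0.02436 × 0.1147 = 2.794 × 10^-3 mol
n(NaHCO3) in each aliquot = 2.794 × 10^-3 mol (1:1 ratio)
n(NaHCO3) in the whole flask = 2.794 × 10^-3 × 250.0/20.00 = 0.03493 mol
mass of NaHCO3 = 0.03493 × 84.01 = 2.934 g
% NaHCO3 = 2.934 / 3.263 × 100 = 89.92 %

89.92 %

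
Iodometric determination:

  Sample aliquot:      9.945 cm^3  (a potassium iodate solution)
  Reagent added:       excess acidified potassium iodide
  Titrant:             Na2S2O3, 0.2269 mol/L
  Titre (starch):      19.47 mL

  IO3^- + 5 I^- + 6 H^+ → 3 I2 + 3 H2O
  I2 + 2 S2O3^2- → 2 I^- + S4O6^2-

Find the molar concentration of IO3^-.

n(S2O3^2-) = 0.01947 × 0.2269 = 4.418 × 10^-3 mol
n(I2) = n(S2O3^2-)/2 = 2.209 × 10^-3 mol
From the 1:3 ratio, n(IO3^-) in the aliquot = 1/3 × 2.209 × 10^-3 = 7.363 × 10^-4 mol
[IO3^-] = 7.363 × 10^-4 / 0.009945 = 0.07404 mol/L

0.07404 mol/L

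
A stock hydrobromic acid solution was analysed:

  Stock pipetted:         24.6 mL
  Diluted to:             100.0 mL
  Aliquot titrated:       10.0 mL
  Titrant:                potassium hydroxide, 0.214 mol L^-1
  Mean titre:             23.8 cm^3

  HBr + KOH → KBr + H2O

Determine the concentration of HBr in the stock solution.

n(KOH) = 0.0238 × 0.214 = 5.09 × 10^-3 mol
n(HBr) in the aliquot = 5.09 × 10^-3 mol (1:1 ratio)
[HBr]_dilute = 5.09 × 10^-3 / 0.0100 = 0.509 mol/L
Dilution factor = 100.0 / 24.6 = 4.065
[HBr]_stock = 0.509 × 4.065 = 2.07 mol/L

2.07 mol/L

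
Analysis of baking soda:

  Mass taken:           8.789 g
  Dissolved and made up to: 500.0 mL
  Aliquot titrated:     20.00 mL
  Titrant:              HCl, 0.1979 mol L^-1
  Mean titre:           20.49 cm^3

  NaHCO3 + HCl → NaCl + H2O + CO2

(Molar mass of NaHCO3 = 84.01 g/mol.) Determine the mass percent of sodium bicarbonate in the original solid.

96.90 %

n(HCl) per titration = 0.02049 × 0.1979 = 4.055 × 10^-3 mol
n(NaHCO3) in each aliquot = 4.055 × 10^-3 mol (1:1 ratio)
n(NaHCO3) in the whole flask = 4.055 × 10^-3 × 500.0/20.00 = 0.1014 mol
mass of NaHCO3 = 0.1014 × 84.01 = 8.516 g
% NaHCO3 = 8.516 / 8.789 × 100 = 96.90 %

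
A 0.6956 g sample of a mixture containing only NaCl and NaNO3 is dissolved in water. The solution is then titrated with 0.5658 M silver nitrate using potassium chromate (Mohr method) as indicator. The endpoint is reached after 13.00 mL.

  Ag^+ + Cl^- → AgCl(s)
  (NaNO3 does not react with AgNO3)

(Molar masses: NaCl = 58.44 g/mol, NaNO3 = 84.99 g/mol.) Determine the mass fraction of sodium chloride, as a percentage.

61.80 %

n(AgNO3) = 0.01300 × 0.5658 = 7.355 × 10^-3 mol
Let x = n(NaCl), y = n(NaNO3).
Titrant: 1x = 7.355 × 10^-3;  mass: 58.44x + 84.99y = 0.6956
Solving, x = 7.355 × 10^-3 mol, y = 3.127 × 10^-3 mol
mass of NaCl = 7.355 × 10^-3 × 58.44 = 0.4298 g
% NaCl = 0.4298 / 0.6956 × 100 = 61.80 %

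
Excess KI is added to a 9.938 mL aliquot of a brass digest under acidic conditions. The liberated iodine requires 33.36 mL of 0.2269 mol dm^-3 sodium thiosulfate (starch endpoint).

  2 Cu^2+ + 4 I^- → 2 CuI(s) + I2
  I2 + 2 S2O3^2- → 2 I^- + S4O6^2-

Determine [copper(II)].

n(S2O3^2-) = 0.03336 × 0.2269 = 7.569 × 10^-3 mol
n(I2) = n(S2O3^2-)/2 = 3.785 × 10^-3 mol
From the 2:1 ratio, n(Cu2+) in the aliquot = 2/1 × 3.785 × 10^-3 = 7.569 × 10^-3 mol
[Cu2+] = 7.569 × 10^-3 / 0.009938 = 0.7617 mol/L

0.7617 mol/L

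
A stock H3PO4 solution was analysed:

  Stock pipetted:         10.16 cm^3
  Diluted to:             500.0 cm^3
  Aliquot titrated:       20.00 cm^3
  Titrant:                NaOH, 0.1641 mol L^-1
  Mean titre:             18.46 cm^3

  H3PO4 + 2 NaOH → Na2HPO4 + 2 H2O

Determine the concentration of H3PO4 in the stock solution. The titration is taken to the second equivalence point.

n(NaOH) = 0.01846 × 0.1641 = 3.029 × 10^-3 mol
From the 1:2 ratio, n(H3PO4) in the aliquot = 1/2 × 3.029 × 10^-3 = 1.515 × 10^-3 mol
[H3PO4]_dilute = 1.515 × 10^-3 / 0.02000 = 0.07573 mol/L
Dilution factor = 500.0 / 10.16 = 49.21
[H3PO4]_stock = 0.07573 × 49.21 = 3.727 mol/L

3.727 mol/L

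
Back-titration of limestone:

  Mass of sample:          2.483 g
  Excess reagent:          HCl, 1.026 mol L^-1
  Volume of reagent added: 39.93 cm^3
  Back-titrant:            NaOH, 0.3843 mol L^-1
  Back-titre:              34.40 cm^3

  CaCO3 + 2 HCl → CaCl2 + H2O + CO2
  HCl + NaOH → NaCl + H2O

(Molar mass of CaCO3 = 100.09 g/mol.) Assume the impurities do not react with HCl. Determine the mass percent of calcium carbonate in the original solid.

55.93 %

n(HCl) added = 0.03993 × 1.026 = 0.04097 mol
n(NaOH) used in back-titration = 0.03440 × 0.3843 = 0.01322 mol
n(HCl) left over = 0.01322 mol (1:1 ratio)
n(HCl) consumed by analyte = 0.04097 − 0.01322 = 0.02775 mol
From the 1:2 ratio, n(CaCO3) = 1/2 × 0.02775 = 0.01387 mol
mass of CaCO3 = 0.01387 × 100.09 = 1.389 g
% CaCO3 = 1.389 / 2.483 × 100 = 55.93 %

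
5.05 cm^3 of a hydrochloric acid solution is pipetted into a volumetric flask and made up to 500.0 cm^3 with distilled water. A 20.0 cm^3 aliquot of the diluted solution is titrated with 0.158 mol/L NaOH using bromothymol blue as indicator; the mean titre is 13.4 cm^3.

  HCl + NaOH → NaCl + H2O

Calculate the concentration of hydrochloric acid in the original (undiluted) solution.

10.5 mol/L

n(NaOH) = 0.0134 × 0.158 = 2.12 × 10^-3 mol
n(HCl) in the aliquot = 2.12 × 10^-3 mol (1:1 ratio)
[HCl]_dilute = 2.12 × 10^-3 / 0.0200 = 0.106 mol/L
Dilution factor = 500.0 / 5.05 = 99.01
[HCl]_stock = 0.106 × 99.01 = 10.5 mol/L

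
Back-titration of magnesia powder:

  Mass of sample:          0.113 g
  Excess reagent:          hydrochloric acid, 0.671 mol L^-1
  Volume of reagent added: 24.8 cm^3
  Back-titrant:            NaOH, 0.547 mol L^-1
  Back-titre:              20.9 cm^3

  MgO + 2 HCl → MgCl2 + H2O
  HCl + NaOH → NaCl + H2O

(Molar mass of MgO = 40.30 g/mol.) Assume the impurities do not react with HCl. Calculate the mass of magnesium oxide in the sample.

n(HCl) added = 0.0248 × 0.671 = 0.0166 mol
n(NaOH) used in back-titration = 0.0209 × 0.547 = 0.0114 mol
n(HCl) left over = 0.0114 mol (1:1 ratio)
n(HCl) consumed by analyte = 0.0166 − 0.0114 = 5.21 × 10^-3 mol
From the 1:2 ratio, n(MgO) = 1/2 × 5.21 × 10^-3 = 2.60 × 10^-3 mol
mass of MgO = 2.60 × 10^-3 × 40.30 = 0.105 g

0.105 g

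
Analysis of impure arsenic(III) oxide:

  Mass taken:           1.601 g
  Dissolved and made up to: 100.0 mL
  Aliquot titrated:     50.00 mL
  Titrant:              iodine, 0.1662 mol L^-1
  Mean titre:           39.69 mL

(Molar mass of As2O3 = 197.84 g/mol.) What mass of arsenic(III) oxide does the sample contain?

As2O3 + 2 I2 + 2 H2O → As2O5 + 4 HI
n(I2) per titration = 0.03969 × 0.1662 = 6.596 × 10^-3 mol
From the 1:2 ratio, n(As2O3) in each aliquot = 1/2 × 6.596 × 10^-3 = 3.298 × 10^-3 mol
n(As2O3) in the whole flask = 3.298 × 10^-3 × 100.0/50.00 = 6.596 × 10^-3 mol
mass of As2O3 = 6.596 × 10^-3 × 197.84 = 1.305 g

1.305 g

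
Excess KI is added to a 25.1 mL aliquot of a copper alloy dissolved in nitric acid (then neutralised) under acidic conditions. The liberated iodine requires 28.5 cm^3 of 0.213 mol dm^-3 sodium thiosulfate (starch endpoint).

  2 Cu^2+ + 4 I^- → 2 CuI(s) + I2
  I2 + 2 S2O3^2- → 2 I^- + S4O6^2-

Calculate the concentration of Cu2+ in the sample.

0.242 mol/L

n(S2O3^2-) = 0.0285 × 0.213 = 6.07 × 10^-3 mol
n(I2) = n(S2O3^2-)/2 = 3.04 × 10^-3 mol
From the 2:1 ratio, n(Cu2+) in the aliquot = 2/1 × 3.04 × 10^-3 = 6.07 × 10^-3 mol
[Cu2+] = 6.07 × 10^-3 / 0.0251 = 0.242 mol/L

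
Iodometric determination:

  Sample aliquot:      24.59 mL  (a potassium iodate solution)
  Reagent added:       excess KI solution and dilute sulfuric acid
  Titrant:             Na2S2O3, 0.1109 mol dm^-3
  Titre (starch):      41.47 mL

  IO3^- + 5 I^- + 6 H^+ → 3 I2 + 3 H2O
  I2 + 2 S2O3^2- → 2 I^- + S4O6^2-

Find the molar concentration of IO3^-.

0.03117 mol/L

n(S2O3^2-) = 0.04147 × 0.1109 = 4.599 × 10^-3 mol
n(I2) = n(S2O3^2-)/2 = 2.300 × 10^-3 mol
From the 1:3 ratio, n(IO3^-) in the aliquot = 1/3 × 2.300 × 10^-3 = 7.665 × 10^-4 mol
[IO3^-] = 7.665 × 10^-4 / 0.02459 = 0.03117 mol/L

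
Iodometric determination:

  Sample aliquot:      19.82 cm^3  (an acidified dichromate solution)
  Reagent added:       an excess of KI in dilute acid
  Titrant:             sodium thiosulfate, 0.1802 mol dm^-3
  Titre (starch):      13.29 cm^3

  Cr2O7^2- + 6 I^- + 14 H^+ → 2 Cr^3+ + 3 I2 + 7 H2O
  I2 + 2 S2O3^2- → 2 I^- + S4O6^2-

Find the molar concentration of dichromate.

n(S2O3^2-) = 0.01329 × 0.1802 = 2.395 × 10^-3 mol
n(I2) = n(S2O3^2-)/2 = 1.197 × 10^-3 mol
From the 1:3 ratio, n(Cr2O7^2-) in the aliquot = 1/3 × 1.197 × 10^-3 = 3.991 × 10^-4 mol
[Cr2O7^2-] = 3.991 × 10^-4 / 0.01982 = 0.02014 mol/L

0.02014 mol/L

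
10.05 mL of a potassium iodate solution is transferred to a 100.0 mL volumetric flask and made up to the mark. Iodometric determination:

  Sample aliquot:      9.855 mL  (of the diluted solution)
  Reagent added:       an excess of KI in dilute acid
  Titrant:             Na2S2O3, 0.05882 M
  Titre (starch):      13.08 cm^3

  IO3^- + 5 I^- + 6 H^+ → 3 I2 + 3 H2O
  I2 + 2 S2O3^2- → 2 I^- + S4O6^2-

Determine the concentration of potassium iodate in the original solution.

n(S2O3^2-) = 0.01308 × 0.05882 = 7.694 × 10^-4 mol
n(I2) = n(S2O3^2-)/2 = 3.847 × 10^-4 mol
From the 1:3 ratio, n(IO3^-) in the aliquot = 1/3 × 3.847 × 10^-4 = 1.282 × 10^-4 mol
[IO3^-]_dilute = 1.282 × 10^-4 / 0.009855 = 0.01301 mol/L
[IO3^-]_original = 0.01301 × 100.0/10.05 = 0.1295 mol/L

0.1295 M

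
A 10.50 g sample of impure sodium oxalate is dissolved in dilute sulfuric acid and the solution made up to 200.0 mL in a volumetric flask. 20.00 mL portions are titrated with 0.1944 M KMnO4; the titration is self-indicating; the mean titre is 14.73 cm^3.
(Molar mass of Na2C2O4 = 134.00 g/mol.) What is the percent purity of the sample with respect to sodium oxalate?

2 MnO4^- + 5 C2O4^2- + 16 H^+ → 2 Mn^2+ + 10 CO2 + 8 H2O
n(KMnO4) per titration = 0.01473 × 0.1944 = 2.864 × 10^-3 mol
From the 5:2 ratio, n(Na2C2O4) in each aliquot = 5/2 × 2.864 × 10^-3 = 7.159 × 10^-3 mol
n(Na2C2O4) in the whole flask = 7.159 × 10^-3 × 200.0/20.00 = 0.07159 mol
mass of Na2C2O4 = 0.07159 × 134.00 = 9.593 g
% Na2C2O4 = 9.593 / 10.50 × 100 = 91.36 %

91.36 %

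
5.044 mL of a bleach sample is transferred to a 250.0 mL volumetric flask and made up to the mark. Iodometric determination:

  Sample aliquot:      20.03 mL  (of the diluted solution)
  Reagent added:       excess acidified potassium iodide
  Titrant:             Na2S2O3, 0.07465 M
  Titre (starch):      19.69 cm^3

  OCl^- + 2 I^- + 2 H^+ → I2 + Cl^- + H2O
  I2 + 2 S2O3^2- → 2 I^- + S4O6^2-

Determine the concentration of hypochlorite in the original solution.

1.819 M

n(S2O3^2-) = 0.01969 × 0.07465 = 1.470 × 10^-3 mol
n(I2) = n(S2O3^2-)/2 = 7.349 × 10^-4 mol
n(OCl^-) in the aliquot = 7.349 × 10^-4 mol (1:1 ratio)
[OCl^-]_dilute = 7.349 × 10^-4 / 0.02003 = 0.03669 mol/L
[OCl^-]_original = 0.03669 × 250.0/5.044 = 1.819 mol/L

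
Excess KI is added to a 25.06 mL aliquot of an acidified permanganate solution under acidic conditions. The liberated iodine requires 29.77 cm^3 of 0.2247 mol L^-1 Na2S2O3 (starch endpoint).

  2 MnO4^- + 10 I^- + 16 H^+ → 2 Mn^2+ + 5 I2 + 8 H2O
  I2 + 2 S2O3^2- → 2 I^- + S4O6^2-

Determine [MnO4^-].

n(S2O3^2-) = 0.02977 × 0.2247 = 6.689 × 10^-3 mol
n(I2) = n(S2O3^2-)/2 = 3.345 × 10^-3 mol
From the 2:5 ratio, n(MnO4^-) in the aliquot = 2/5 × 3.345 × 10^-3 = 1.338 × 10^-3 mol
[MnO4^-] = 1.338 × 10^-3 / 0.02506 = 0.05339 mol/L

0.05339 mol/L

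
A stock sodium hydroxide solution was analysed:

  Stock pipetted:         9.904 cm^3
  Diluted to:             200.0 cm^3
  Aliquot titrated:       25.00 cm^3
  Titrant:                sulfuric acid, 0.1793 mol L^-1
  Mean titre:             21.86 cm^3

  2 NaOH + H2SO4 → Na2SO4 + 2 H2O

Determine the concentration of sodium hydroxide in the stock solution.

n(H2SO4) = 0.02186 × 0.1793 = 3.919 × 10^-3 mol
From the 2:1 ratio, n(NaOH) in the aliquot = 2/1 × 3.919 × 10^-3 = 7.839 × 10^-3 mol
[NaOH]_dilute = 7.839 × 10^-3 / 0.02500 = 0.3136 mol/L
Dilution factor = 200.0 / 9.904 = 20.19
[NaOH]_stock = 0.3136 × 20.19 = 6.332 mol/L

6.332 mol/L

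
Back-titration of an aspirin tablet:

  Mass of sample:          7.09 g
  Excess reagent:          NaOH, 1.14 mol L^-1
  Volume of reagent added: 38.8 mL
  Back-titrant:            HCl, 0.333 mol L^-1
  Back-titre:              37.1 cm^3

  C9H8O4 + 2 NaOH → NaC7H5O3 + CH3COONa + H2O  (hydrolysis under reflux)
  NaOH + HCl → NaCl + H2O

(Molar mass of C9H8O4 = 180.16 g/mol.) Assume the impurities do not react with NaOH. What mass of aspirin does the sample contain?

n(NaOH) added = 0.0388 × 1.14 = 0.0442 mol
n(HCl) used in back-titration = 0.0371 × 0.333 = 0.0124 mol
n(NaOH) left over = 0.0124 mol (1:1 ratio)
n(NaOH) consumed by analyte = 0.0442 − 0.0124 = 0.0319 mol
From the 1:2 ratio, n(C9H8O4) = 1/2 × 0.0319 = 0.0159 mol
mass of C9H8O4 = 0.0159 × 180.16 = 2.87 g

2.87 g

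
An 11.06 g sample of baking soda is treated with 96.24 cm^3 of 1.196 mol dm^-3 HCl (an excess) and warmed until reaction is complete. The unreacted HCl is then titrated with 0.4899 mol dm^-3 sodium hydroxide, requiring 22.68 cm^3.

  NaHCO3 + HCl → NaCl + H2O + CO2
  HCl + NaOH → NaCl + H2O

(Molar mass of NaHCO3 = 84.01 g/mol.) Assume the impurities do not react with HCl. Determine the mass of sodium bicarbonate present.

8.736 g

n(HCl) added = 0.09624 × 1.196 = 0.1151 mol
n(NaOH) used in back-titration = 0.02268 × 0.4899 = 0.01111 mol
n(HCl) left over = 0.01111 mol (1:1 ratio)
n(HCl) consumed by analyte = 0.1151 − 0.01111 = 0.1040 mol
n(NaHCO3) = 0.1040 mol (1:1 ratio)
mass of NaHCO3 = 0.1040 × 84.01 = 8.736 g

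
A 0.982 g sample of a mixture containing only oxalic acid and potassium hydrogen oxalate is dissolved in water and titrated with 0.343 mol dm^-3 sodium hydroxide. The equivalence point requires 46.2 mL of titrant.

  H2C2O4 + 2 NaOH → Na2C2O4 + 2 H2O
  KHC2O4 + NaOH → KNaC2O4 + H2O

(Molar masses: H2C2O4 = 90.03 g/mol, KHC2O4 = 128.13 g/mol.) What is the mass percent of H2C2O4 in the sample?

n(NaOH) = 0.0462 × 0.343 = 0.0158 mol
Let x = n(H2C2O4), y = n(KHC2O4).
Titrant: 2x + 1y = 0.0158;  mass: 90.03x + 128.13y = 0.982
Solving, x = 6.31 × 10^-3 mol, y = 3.23 × 10^-3 mol
mass of H2C2O4 = 6.31 × 10^-3 × 90.03 = 0.568 g
% H2C2O4 = 0.568 / 0.982 × 100 = 57.8 %

57.8 %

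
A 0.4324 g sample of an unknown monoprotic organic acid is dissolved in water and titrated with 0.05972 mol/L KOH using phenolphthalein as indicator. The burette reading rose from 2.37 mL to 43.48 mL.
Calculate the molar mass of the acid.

176.1 g/mol

n(KOH) = 0.04111 L × 0.05972 mol/L = 2.455 × 10^-3 mol
n(HA) = 2.455 × 10^-3 mol (1:1 ratio)
M = m / n = 0.4324 g / 2.455 × 10^-3 mol = 176.1 g/mol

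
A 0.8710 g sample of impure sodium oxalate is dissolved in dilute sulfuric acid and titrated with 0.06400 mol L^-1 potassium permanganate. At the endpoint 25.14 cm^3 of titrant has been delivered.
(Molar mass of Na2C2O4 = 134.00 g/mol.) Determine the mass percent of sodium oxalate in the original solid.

2 MnO4^- + 5 C2O4^2- + 16 H^+ → 2 Mn^2+ + 10 CO2 + 8 H2O
n(KMnO4) = 0.02514 L × 0.06400 mol/L = 1.609 × 10^-3 mol
From the 5:2 ratio, n(Na2C2O4) = 5/2 × 1.609 × 10^-3 = 4.022 × 10^-3 mol
mass of Na2C2O4 = 4.022 × 10^-3 × 134.00 g/mol = 0.5390 g
% Na2C2O4 = 0.5390 / 0.8710 × 100 = 61.88 %

61.88 %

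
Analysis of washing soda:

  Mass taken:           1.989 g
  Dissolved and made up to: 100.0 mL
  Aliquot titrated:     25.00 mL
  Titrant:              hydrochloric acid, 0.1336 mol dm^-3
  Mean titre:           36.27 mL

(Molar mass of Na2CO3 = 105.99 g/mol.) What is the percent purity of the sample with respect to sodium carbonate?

51.64 %

Na2CO3 + 2 HCl → 2 NaCl + H2O + CO2
n(HCl) per titration = 0.03627 × 0.1336 = 4.846 × 10^-3 mol
From the 1:2 ratio, n(Na2CO3) in each aliquot = 1/2 × 4.846 × 10^-3 = 2.423 × 10^-3 mol
n(Na2CO3) in the whole flask = 2.423 × 10^-3 × 100.0/25.00 = 9.691 × 10^-3 mol
mass of Na2CO3 = 9.691 × 10^-3 × 105.99 = 1.027 g
% Na2CO3 = 1.027 / 1.989 × 100 = 51.64 %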